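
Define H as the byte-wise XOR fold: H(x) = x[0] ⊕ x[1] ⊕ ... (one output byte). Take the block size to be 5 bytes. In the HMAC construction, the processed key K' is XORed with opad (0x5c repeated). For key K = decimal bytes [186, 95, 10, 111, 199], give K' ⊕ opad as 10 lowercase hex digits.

Key decimal bytes [186, 95, 10, 111, 199] = ba 5f 0a 6f c7 is exactly B = 5 bytes: K' = ba 5f 0a 6f c7.
XOR each byte with 0x5c: ba⊕5c=e6, 5f⊕5c=03, 0a⊕5c=56, 6f⊕5c=33, c7⊕5c=9b.

e60356339b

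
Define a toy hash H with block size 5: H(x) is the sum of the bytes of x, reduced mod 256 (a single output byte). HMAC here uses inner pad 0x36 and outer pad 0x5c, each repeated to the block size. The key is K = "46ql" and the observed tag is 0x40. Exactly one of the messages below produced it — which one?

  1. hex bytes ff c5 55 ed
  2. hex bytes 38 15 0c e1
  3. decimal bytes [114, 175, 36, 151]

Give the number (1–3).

3

Key "46ql" = 34 36 71 6c is 4 bytes ≤ B = 5; zero-pad to 5 bytes: K' = 34 36 71 6c 00.
K' ⊕ ipad = 02 00 47 5a 36; K' ⊕ opad = 68 6a 2d 30 5c.
m1: inner = H(02 00 47 5a 36 ff c5 55 ed) = df; tag = H(68 6a 2d 30 5c df) = 6a
m2: inner = H(02 00 47 5a 36 38 15 0c e1) = 13; tag = H(68 6a 2d 30 5c 13) = 9e
m3: inner = H(02 00 47 5a 36 72 af 24 97) = b5; tag = H(68 6a 2d 30 5c b5) = 40 ← matches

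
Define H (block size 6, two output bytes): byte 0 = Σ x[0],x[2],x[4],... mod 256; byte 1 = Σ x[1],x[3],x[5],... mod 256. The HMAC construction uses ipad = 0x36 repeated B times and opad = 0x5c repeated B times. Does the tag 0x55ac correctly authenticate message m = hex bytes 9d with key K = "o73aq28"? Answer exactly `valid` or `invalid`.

Key "o73aq28" = 6f 37 33 61 71 32 38 is 7 bytes > B = 6, so hash it first: H(key) = 4b ca, then zero-pad to 6 bytes: K' = 4b ca 00 00 00 00.
K' ⊕ ipad = 7d fc 36 36 36 36; K' ⊕ opad = 17 96 5c 5c 5c 5c.
Inner hash: even-index sum = 390 mod 256 = 134; odd-index sum = 360 mod 256 = 104 → 86 68.
Outer hash (recomputed tag): even-index sum = 341 mod 256 = 85; odd-index sum = 438 mod 256 = 182 → 55 b6.
Recomputed tag = 55b6; claimed = 55ac → mismatch.

invalid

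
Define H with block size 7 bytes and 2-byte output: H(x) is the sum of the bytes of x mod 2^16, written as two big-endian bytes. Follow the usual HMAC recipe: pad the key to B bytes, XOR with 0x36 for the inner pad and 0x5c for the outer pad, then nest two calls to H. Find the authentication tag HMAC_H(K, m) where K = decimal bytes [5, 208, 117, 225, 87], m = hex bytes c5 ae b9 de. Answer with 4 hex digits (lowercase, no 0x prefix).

029e

Key decimal bytes [5, 208, 117, 225, 87] = 05 d0 75 e1 57 is 5 bytes ≤ B = 7; zero-pad to 7 bytes: K' = 05 d0 75 e1 57 00 00.
K' ⊕ ipad = 33 e6 43 d7 61 36 36.  K' ⊕ opad = 59 8c 29 bd 0b 5c 5c.
Inner input = (K'⊕ipad) ∥ m = 33 e6 43 d7 61 36 36 ∥ c5 ae b9 de.
Inner hash: sum = 51+230+67+215+97+54+54+197+174+185+222 = 1546 → 06 0a.
Outer input = (K'⊕opad) ∥ inner = 59 8c 29 bd 0b 5c 5c ∥ 06 0a.
Outer hash (tag): sum = 89+140+41+189+11+92+92+6+10 = 670 → 02 9e.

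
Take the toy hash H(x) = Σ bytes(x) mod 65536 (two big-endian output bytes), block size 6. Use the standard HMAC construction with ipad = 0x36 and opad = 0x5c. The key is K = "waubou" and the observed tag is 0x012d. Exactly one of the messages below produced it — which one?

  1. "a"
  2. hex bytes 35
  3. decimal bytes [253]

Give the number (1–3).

2

Key "waubou" = 77 61 75 62 6f 75 is exactly B = 6 bytes: K' = 77 61 75 62 6f 75.
K' ⊕ ipad = 41 57 43 54 59 43; K' ⊕ opad = 2b 3d 29 3e 33 29.
m1: inner = H(41 57 43 54 59 43 61) = 02 2c; tag = H(2b 3d 29 3e 33 29 02 2c) = 0159
m2: inner = H(41 57 43 54 59 43 35) = 02 00; tag = H(2b 3d 29 3e 33 29 02 00) = 012d ← matches
m3: inner = H(41 57 43 54 59 43 fd) = 02 c8; tag = H(2b 3d 29 3e 33 29 02 c8) = 01f5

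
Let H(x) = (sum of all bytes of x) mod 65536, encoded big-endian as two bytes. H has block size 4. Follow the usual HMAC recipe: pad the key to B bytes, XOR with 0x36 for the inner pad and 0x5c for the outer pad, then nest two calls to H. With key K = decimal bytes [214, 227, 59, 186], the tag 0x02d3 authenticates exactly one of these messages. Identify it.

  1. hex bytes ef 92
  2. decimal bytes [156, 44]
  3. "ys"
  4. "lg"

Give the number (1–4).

3

Key decimal bytes [214, 227, 59, 186] = d6 e3 3b ba is exactly B = 4 bytes: K' = d6 e3 3b ba.
K' ⊕ ipad = e0 d5 0d 8c; K' ⊕ opad = 8a bf 67 e6.
m1: inner = H(e0 d5 0d 8c ef 92) = 03 cf; tag = H(8a bf 67 e6 03 cf) = 0368
m2: inner = H(e0 d5 0d 8c 9c 2c) = 03 16; tag = H(8a bf 67 e6 03 16) = 02af
m3: inner = H(e0 d5 0d 8c 79 73) = 03 3a; tag = H(8a bf 67 e6 03 3a) = 02d3 ← matches
m4: inner = H(e0 d5 0d 8c 6c 67) = 03 21; tag = H(8a bf 67 e6 03 21) = 02ba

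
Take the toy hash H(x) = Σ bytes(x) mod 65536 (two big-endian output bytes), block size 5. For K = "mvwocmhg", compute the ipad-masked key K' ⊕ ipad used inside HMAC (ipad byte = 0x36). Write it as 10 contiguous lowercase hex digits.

355e363636

Key "mvwocmhg" = 6d 76 77 6f 63 6d 68 67 is 8 bytes > B = 5, so hash it first: H(key) = 03 68, then zero-pad to 5 bytes: K' = 03 68 00 00 00.
XOR each byte with 0x36: 03⊕36=35, 68⊕36=5e, 00⊕36=36, 00⊕36=36, 00⊕36=36.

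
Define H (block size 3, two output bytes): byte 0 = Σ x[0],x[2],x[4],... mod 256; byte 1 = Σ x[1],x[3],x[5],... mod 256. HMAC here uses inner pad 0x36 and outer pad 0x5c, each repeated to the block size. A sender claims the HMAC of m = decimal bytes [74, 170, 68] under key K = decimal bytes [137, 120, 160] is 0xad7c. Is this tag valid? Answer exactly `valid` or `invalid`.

Key decimal bytes [137, 120, 160] = 89 78 a0 is exactly B = 3 bytes: K' = 89 78 a0.
K' ⊕ ipad = bf 4e 96; K' ⊕ opad = d5 24 fc.
Inner hash: even-index sum = 511 mod 256 = 255; odd-index sum = 220 mod 256 = 220 → ff dc.
Outer hash (recomputed tag): even-index sum = 685 mod 256 = 173; odd-index sum = 291 mod 256 = 35 → ad 23.
Recomputed tag = ad23; claimed = ad7c → mismatch.

invalid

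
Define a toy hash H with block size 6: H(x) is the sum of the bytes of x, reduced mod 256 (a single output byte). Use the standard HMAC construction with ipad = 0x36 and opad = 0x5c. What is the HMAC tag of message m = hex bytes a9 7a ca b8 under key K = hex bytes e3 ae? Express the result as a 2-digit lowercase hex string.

0b

Key hex bytes e3 ae is 2 bytes ≤ B = 6; zero-pad to 6 bytes: K' = e3 ae 00 00 00 00.
K' ⊕ ipad = d5 98 36 36 36 36.  K' ⊕ opad = bf f2 5c 5c 5c 5c.
Inner input = (K'⊕ipad) ∥ m = d5 98 36 36 36 36 ∥ a9 7a ca b8.
Inner hash: sum = 213+152+54+54+54+54+169+122+202+184 = 1258; mod 256 = 234 → ea.
Outer input = (K'⊕opad) ∥ inner = bf f2 5c 5c 5c 5c ∥ ea.
Outer hash (tag): sum = 191+242+92+92+92+92+234 = 1035; mod 256 = 11 → 0b.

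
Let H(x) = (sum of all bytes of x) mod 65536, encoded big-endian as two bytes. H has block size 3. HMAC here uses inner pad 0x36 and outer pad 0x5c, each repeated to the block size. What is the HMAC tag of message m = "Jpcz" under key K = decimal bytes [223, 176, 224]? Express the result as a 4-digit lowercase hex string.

Key decimal bytes [223, 176, 224] = df b0 e0 is exactly B = 3 bytes: K' = df b0 e0.
K' ⊕ ipad = e9 86 d6.  K' ⊕ opad = 83 ec bc.
Inner input = (K'⊕ipad) ∥ m = e9 86 d6 ∥ 4a 70 63 7a.
Inner hash: sum = 233+134+214+74+112+99+122 = 988 → 03 dc.
Outer input = (K'⊕opad) ∥ inner = 83 ec bc ∥ 03 dc.
Outer hash (tag): sum = 131+236+188+3+220 = 778 → 03 0a.

030a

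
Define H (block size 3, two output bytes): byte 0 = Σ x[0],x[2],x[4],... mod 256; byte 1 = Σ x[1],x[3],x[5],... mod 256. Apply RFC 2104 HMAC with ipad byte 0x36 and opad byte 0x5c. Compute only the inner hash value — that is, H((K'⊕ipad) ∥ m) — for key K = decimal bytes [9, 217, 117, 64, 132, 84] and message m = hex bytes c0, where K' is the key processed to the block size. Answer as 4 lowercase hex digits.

Key decimal bytes [9, 217, 117, 64, 132, 84] = 09 d9 75 40 84 54 is 6 bytes > B = 3, so hash it first: H(key) = 02 6d, then zero-pad to 3 bytes: K' = 02 6d 00.
K' ⊕ ipad = 34 5b 36.
Inner input = 34 5b 36 ∥ c0.
Inner hash: even-index sum = 106 mod 256 = 106; odd-index sum = 283 mod 256 = 27 → 6a 1b.

6a1b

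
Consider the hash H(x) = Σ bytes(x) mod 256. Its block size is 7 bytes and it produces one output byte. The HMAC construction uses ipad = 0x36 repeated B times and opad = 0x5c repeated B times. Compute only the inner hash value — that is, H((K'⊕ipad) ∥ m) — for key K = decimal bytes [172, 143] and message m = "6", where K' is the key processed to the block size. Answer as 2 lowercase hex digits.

Key decimal bytes [172, 143] = ac 8f is 2 bytes ≤ B = 7; zero-pad to 7 bytes: K' = ac 8f 00 00 00 00 00.
K' ⊕ ipad = 9a b9 36 36 36 36 36.
Inner input = 9a b9 36 36 36 36 36 ∥ 36.
Inner hash: sum = 154+185+54+54+54+54+54+54 = 663; mod 256 = 151 → 97.

97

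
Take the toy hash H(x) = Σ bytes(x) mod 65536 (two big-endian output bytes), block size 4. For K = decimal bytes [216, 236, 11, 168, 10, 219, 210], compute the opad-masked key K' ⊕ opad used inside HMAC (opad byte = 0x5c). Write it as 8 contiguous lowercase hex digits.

58725c5c

Key decimal bytes [216, 236, 11, 168, 10, 219, 210] = d8 ec 0b a8 0a db d2 is 7 bytes > B = 4, so hash it first: H(key) = 04 2e, then zero-pad to 4 bytes: K' = 04 2e 00 00.
XOR each byte with 0x5c: 04⊕5c=58, 2e⊕5c=72, 00⊕5c=5c, 00⊕5c=5c.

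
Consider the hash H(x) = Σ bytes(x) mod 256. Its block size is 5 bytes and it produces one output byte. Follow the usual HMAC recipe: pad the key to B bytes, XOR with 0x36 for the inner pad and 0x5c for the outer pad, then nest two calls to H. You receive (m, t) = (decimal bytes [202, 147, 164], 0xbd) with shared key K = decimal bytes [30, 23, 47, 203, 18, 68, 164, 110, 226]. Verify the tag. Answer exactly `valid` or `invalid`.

Key decimal bytes [30, 23, 47, 203, 18, 68, 164, 110, 226] = 1e 17 2f cb 12 44 a4 6e e2 is 9 bytes > B = 5, so hash it first: H(key) = 79, then zero-pad to 5 bytes: K' = 79 00 00 00 00.
K' ⊕ ipad = 4f 36 36 36 36; K' ⊕ opad = 25 5c 5c 5c 5c.
Inner hash: sum = 79+54+54+54+54+202+147+164 = 808; mod 256 = 40 → 28.
Outer hash (recomputed tag): sum = 37+92+92+92+92+40 = 445; mod 256 = 189 → bd.
Recomputed tag = bd; claimed = bd → match.

valid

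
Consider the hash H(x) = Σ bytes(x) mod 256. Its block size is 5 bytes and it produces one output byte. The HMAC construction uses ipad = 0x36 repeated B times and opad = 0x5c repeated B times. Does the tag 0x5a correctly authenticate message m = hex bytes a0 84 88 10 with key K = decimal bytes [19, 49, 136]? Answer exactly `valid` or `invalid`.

Key decimal bytes [19, 49, 136] = 13 31 88 is 3 bytes ≤ B = 5; zero-pad to 5 bytes: K' = 13 31 88 00 00.
K' ⊕ ipad = 25 07 be 36 36; K' ⊕ opad = 4f 6d d4 5c 5c.
Inner hash: sum = 37+7+190+54+54+160+132+136+16 = 786; mod 256 = 18 → 12.
Outer hash (recomputed tag): sum = 79+109+212+92+92+18 = 602; mod 256 = 90 → 5a.
Recomputed tag = 5a; claimed = 5a → match.

valid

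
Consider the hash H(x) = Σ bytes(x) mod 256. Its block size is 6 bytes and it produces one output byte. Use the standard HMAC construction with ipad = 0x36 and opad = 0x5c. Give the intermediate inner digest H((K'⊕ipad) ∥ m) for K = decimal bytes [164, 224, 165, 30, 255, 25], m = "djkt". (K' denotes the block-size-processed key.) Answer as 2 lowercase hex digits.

Key decimal bytes [164, 224, 165, 30, 255, 25] = a4 e0 a5 1e ff 19 is exactly B = 6 bytes: K' = a4 e0 a5 1e ff 19.
K' ⊕ ipad = 92 d6 93 28 c9 2f.
Inner input = 92 d6 93 28 c9 2f ∥ 64 6a 6b 74.
Inner hash: sum = 146+214+147+40+201+47+100+106+107+116 = 1224; mod 256 = 200 → c8.

c8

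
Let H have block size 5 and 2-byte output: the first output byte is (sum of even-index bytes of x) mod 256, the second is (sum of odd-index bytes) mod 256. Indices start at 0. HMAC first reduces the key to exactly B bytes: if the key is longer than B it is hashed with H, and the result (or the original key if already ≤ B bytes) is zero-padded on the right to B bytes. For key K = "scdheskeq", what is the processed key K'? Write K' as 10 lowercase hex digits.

|K| = 9 > B = 5, so first hash the key.
H(K): even-index sum = 536 mod 256 = 24; odd-index sum = 419 mod 256 = 163 → 18 a3.
Zero-pad H(K) = 18 a3 to 5 bytes: K' = 18 a3 00 00 00.

18a3000000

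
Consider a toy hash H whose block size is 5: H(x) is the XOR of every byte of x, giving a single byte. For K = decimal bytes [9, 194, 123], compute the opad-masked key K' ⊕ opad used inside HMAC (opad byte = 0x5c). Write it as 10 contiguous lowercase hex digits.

559e275c5c

Key decimal bytes [9, 194, 123] = 09 c2 7b is 3 bytes ≤ B = 5; zero-pad to 5 bytes: K' = 09 c2 7b 00 00.
XOR each byte with 0x5c: 09⊕5c=55, c2⊕5c=9e, 7b⊕5c=27, 00⊕5c=5c, 00⊕5c=5c.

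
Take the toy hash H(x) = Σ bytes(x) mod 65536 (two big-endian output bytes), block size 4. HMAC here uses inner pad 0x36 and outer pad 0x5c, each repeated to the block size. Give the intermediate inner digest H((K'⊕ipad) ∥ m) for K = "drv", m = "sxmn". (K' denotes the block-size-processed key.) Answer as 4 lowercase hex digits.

Key "drv" = 64 72 76 is 3 bytes ≤ B = 4; zero-pad to 4 bytes: K' = 64 72 76 00.
K' ⊕ ipad = 52 44 40 36.
Inner input = 52 44 40 36 ∥ 73 78 6d 6e.
Inner hash: sum = 82+68+64+54+115+120+109+110 = 722 → 02 d2.

02d2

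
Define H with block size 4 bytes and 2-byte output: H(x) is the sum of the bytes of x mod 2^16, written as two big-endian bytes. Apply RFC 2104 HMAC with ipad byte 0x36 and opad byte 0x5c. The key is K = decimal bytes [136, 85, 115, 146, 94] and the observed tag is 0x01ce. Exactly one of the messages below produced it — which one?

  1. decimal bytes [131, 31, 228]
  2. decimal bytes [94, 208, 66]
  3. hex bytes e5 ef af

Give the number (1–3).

3

Key decimal bytes [136, 85, 115, 146, 94] = 88 55 73 92 5e is 5 bytes > B = 4, so hash it first: H(key) = 02 40, then zero-pad to 4 bytes: K' = 02 40 00 00.
K' ⊕ ipad = 34 76 36 36; K' ⊕ opad = 5e 1c 5c 5c.
m1: inner = H(34 76 36 36 83 1f e4) = 02 9c; tag = H(5e 1c 5c 5c 02 9c) = 01d0
m2: inner = H(34 76 36 36 5e d0 42) = 02 86; tag = H(5e 1c 5c 5c 02 86) = 01ba
m3: inner = H(34 76 36 36 e5 ef af) = 03 99; tag = H(5e 1c 5c 5c 03 99) = 01ce ← matches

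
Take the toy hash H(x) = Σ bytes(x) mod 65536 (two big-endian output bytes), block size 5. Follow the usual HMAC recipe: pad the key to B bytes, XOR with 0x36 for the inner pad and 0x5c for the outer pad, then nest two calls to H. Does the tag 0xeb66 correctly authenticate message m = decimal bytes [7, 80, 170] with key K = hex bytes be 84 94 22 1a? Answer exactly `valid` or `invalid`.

invalid

Key hex bytes be 84 94 22 1a is exactly B = 5 bytes: K' = be 84 94 22 1a.
K' ⊕ ipad = 88 b2 a2 14 2c; K' ⊕ opad = e2 d8 c8 7e 46.
Inner hash: sum = 136+178+162+20+44+7+80+170 = 797 → 03 1d.
Outer hash (recomputed tag): sum = 226+216+200+126+70+3+29 = 870 → 03 66.
Recomputed tag = 0366; claimed = eb66 → mismatch.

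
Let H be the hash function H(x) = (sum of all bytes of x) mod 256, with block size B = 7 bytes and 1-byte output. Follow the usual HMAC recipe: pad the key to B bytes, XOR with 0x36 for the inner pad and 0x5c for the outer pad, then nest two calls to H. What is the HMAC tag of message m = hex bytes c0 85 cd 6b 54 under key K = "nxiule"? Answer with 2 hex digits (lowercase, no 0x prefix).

75

Key "nxiule" = 6e 78 69 75 6c 65 is 6 bytes ≤ B = 7; zero-pad to 7 bytes: K' = 6e 78 69 75 6c 65 00.
K' ⊕ ipad = 58 4e 5f 43 5a 53 36.  K' ⊕ opad = 32 24 35 29 30 39 5c.
Inner input = (K'⊕ipad) ∥ m = 58 4e 5f 43 5a 53 36 ∥ c0 85 cd 6b 54.
Inner hash: sum = 88+78+95+67+90+83+54+192+133+205+107+84 = 1276; mod 256 = 252 → fc.
Outer input = (K'⊕opad) ∥ inner = 32 24 35 29 30 39 5c ∥ fc.
Outer hash (tag): sum = 50+36+53+41+48+57+92+252 = 629; mod 256 = 117 → 75.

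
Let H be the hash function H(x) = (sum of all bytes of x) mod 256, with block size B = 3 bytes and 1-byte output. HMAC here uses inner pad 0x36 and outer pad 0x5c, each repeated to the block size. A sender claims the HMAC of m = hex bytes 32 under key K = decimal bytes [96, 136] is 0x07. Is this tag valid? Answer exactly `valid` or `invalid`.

Key decimal bytes [96, 136] = 60 88 is 2 bytes ≤ B = 3; zero-pad to 3 bytes: K' = 60 88 00.
K' ⊕ ipad = 56 be 36; K' ⊕ opad = 3c d4 5c.
Inner hash: sum = 86+190+54+50 = 380; mod 256 = 124 → 7c.
Outer hash (recomputed tag): sum = 60+212+92+124 = 488; mod 256 = 232 → e8.
Recomputed tag = e8; claimed = 07 → mismatch.

invalid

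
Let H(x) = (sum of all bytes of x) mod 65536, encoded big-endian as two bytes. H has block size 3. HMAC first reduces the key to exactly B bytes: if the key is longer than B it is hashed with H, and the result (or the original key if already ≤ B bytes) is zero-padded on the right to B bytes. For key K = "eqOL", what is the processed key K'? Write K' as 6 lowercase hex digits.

017100

|K| = 4 > B = 3, so first hash the key.
H(K): sum = 101+113+79+76 = 369 → 01 71.
Zero-pad H(K) = 01 71 to 3 bytes: K' = 01 71 00.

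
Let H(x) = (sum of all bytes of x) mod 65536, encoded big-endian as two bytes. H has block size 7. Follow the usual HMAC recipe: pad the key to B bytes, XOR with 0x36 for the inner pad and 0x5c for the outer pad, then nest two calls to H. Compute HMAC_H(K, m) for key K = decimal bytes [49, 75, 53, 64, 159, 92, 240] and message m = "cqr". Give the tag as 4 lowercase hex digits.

Key decimal bytes [49, 75, 53, 64, 159, 92, 240] = 31 4b 35 40 9f 5c f0 is exactly B = 7 bytes: K' = 31 4b 35 40 9f 5c f0.
K' ⊕ ipad = 07 7d 03 76 a9 6a c6.  K' ⊕ opad = 6d 17 69 1c c3 00 ac.
Inner input = (K'⊕ipad) ∥ m = 07 7d 03 76 a9 6a c6 ∥ 63 71 72.
Inner hash: sum = 7+125+3+118+169+106+198+99+113+114 = 1052 → 04 1c.
Outer input = (K'⊕opad) ∥ inner = 6d 17 69 1c c3 00 ac ∥ 04 1c.
Outer hash (tag): sum = 109+23+105+28+195+0+172+4+28 = 664 → 02 98.

0298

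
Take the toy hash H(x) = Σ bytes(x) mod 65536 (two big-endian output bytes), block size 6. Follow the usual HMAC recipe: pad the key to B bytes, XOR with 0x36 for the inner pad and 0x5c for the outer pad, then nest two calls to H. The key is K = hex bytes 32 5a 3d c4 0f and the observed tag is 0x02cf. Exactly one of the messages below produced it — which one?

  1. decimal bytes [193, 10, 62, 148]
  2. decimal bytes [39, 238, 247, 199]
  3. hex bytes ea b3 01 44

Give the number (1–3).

2

Key hex bytes 32 5a 3d c4 0f is 5 bytes ≤ B = 6; zero-pad to 6 bytes: K' = 32 5a 3d c4 0f 00.
K' ⊕ ipad = 04 6c 0b f2 39 36; K' ⊕ opad = 6e 06 61 98 53 5c.
m1: inner = H(04 6c 0b f2 39 36 c1 0a 3e 94) = 03 79; tag = H(6e 06 61 98 53 5c 03 79) = 0298
m2: inner = H(04 6c 0b f2 39 36 27 ee f7 c7) = 04 af; tag = H(6e 06 61 98 53 5c 04 af) = 02cf ← matches
m3: inner = H(04 6c 0b f2 39 36 ea b3 01 44) = 03 be; tag = H(6e 06 61 98 53 5c 03 be) = 02dd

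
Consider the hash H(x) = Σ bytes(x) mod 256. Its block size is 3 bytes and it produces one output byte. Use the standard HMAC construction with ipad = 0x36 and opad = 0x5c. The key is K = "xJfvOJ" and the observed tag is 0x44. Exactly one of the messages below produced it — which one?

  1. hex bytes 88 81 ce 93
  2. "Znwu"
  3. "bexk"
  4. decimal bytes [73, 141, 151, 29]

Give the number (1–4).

2

Key "xJfvOJ" = 78 4a 66 76 4f 4a is 6 bytes > B = 3, so hash it first: H(key) = 37, then zero-pad to 3 bytes: K' = 37 00 00.
K' ⊕ ipad = 01 36 36; K' ⊕ opad = 6b 5c 5c.
m1: inner = H(01 36 36 88 81 ce 93) = d7; tag = H(6b 5c 5c d7) = fa
m2: inner = H(01 36 36 5a 6e 77 75) = 21; tag = H(6b 5c 5c 21) = 44 ← matches
m3: inner = H(01 36 36 62 65 78 6b) = 17; tag = H(6b 5c 5c 17) = 3a
m4: inner = H(01 36 36 49 8d 97 1d) = f7; tag = H(6b 5c 5c f7) = 1a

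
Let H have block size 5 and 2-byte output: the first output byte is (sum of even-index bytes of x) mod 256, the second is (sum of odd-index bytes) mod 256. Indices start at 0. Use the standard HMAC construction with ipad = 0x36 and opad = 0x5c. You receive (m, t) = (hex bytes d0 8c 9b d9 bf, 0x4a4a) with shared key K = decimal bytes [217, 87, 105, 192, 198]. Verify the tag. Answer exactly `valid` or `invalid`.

invalid

Key decimal bytes [217, 87, 105, 192, 198] = d9 57 69 c0 c6 is exactly B = 5 bytes: K' = d9 57 69 c0 c6.
K' ⊕ ipad = ef 61 5f f6 f0; K' ⊕ opad = 85 0b 35 9c 9a.
Inner hash: even-index sum = 931 mod 256 = 163; odd-index sum = 897 mod 256 = 129 → a3 81.
Outer hash (recomputed tag): even-index sum = 469 mod 256 = 213; odd-index sum = 330 mod 256 = 74 → d5 4a.
Recomputed tag = d54a; claimed = 4a4a → mismatch.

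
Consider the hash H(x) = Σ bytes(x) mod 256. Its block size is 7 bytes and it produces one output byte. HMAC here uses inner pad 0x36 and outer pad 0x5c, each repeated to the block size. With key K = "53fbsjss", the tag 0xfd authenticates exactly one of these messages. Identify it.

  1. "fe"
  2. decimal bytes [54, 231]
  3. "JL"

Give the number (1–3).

2

Key "53fbsjss" = 35 33 66 62 73 6a 73 73 is 8 bytes > B = 7, so hash it first: H(key) = f3, then zero-pad to 7 bytes: K' = f3 00 00 00 00 00 00.
K' ⊕ ipad = c5 36 36 36 36 36 36; K' ⊕ opad = af 5c 5c 5c 5c 5c 5c.
m1: inner = H(c5 36 36 36 36 36 36 66 65) = d4; tag = H(af 5c 5c 5c 5c 5c 5c d4) = ab
m2: inner = H(c5 36 36 36 36 36 36 36 e7) = 26; tag = H(af 5c 5c 5c 5c 5c 5c 26) = fd ← matches
m3: inner = H(c5 36 36 36 36 36 36 4a 4c) = 9f; tag = H(af 5c 5c 5c 5c 5c 5c 9f) = 76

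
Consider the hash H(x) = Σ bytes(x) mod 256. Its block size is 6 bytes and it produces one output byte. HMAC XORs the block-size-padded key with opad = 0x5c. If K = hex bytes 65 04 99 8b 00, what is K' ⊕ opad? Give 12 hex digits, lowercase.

Key hex bytes 65 04 99 8b 00 is 5 bytes ≤ B = 6; zero-pad to 6 bytes: K' = 65 04 99 8b 00 00.
XOR each byte with 0x5c: 65⊕5c=39, 04⊕5c=58, 99⊕5c=c5, 8b⊕5c=d7, 00⊕5c=5c, 00⊕5c=5c.

3958c5d75c5c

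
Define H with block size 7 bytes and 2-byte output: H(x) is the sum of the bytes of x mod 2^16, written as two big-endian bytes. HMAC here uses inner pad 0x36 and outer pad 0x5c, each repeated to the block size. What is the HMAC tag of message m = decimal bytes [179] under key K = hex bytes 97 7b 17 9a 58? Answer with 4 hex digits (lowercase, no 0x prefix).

030a

Key hex bytes 97 7b 17 9a 58 is 5 bytes ≤ B = 7; zero-pad to 7 bytes: K' = 97 7b 17 9a 58 00 00.
K' ⊕ ipad = a1 4d 21 ac 6e 36 36.  K' ⊕ opad = cb 27 4b c6 04 5c 5c.
Inner input = (K'⊕ipad) ∥ m = a1 4d 21 ac 6e 36 36 ∥ b3.
Inner hash: sum = 161+77+33+172+110+54+54+179 = 840 → 03 48.
Outer input = (K'⊕opad) ∥ inner = cb 27 4b c6 04 5c 5c ∥ 03 48.
Outer hash (tag): sum = 203+39+75+198+4+92+92+3+72 = 778 → 03 0a.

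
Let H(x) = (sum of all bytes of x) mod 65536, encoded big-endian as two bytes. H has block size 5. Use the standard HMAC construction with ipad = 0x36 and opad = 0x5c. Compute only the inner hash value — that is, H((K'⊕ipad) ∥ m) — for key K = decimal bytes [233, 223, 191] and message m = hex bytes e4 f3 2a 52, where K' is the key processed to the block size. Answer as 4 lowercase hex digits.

Key decimal bytes [233, 223, 191] = e9 df bf is 3 bytes ≤ B = 5; zero-pad to 5 bytes: K' = e9 df bf 00 00.
K' ⊕ ipad = df e9 89 36 36.
Inner input = df e9 89 36 36 ∥ e4 f3 2a 52.
Inner hash: sum = 223+233+137+54+54+228+243+42+82 = 1296 → 05 10.

0510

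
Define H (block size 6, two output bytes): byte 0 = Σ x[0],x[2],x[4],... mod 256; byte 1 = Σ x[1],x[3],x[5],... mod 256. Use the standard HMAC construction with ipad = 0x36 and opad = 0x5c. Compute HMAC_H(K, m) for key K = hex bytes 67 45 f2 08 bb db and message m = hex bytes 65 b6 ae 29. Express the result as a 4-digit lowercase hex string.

Key hex bytes 67 45 f2 08 bb db is exactly B = 6 bytes: K' = 67 45 f2 08 bb db.
K' ⊕ ipad = 51 73 c4 3e 8d ed.  K' ⊕ opad = 3b 19 ae 54 e7 87.
Inner input = (K'⊕ipad) ∥ m = 51 73 c4 3e 8d ed ∥ 65 b6 ae 29.
Inner hash: even-index sum = 693 mod 256 = 181; odd-index sum = 637 mod 256 = 125 → b5 7d.
Outer input = (K'⊕opad) ∥ inner = 3b 19 ae 54 e7 87 ∥ b5 7d.
Outer hash (tag): even-index sum = 645 mod 256 = 133; odd-index sum = 369 mod 256 = 113 → 85 71.

8571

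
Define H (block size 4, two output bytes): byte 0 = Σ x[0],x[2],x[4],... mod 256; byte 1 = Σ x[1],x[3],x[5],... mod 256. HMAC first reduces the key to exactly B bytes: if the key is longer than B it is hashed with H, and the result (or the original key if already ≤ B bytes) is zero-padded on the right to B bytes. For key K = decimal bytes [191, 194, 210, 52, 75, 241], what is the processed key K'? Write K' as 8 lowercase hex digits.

|K| = 6 > B = 4, so first hash the key.
H(K): even-index sum = 476 mod 256 = 220; odd-index sum = 487 mod 256 = 231 → dc e7.
Zero-pad H(K) = dc e7 to 4 bytes: K' = dc e7 00 00.

dce70000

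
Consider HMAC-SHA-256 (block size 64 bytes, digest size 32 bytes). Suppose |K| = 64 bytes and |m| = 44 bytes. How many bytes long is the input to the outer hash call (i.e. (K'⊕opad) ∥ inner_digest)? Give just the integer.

96

Key is 64 ≤ 64 bytes, zero-padded: |K'| = 64.
Outer input = (K'⊕opad) ∥ H(inner) → 64 + 32 = 96 bytes.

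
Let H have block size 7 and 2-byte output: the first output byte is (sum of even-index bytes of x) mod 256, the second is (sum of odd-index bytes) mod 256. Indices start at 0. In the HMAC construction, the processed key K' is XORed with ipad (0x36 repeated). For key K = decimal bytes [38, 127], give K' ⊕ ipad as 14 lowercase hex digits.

10493636363636

Key decimal bytes [38, 127] = 26 7f is 2 bytes ≤ B = 7; zero-pad to 7 bytes: K' = 26 7f 00 00 00 00 00.
XOR each byte with 0x36: 26⊕36=10, 7f⊕36=49, 00⊕36=36, 00⊕36=36, 00⊕36=36, 00⊕36=36, 00⊕36=36.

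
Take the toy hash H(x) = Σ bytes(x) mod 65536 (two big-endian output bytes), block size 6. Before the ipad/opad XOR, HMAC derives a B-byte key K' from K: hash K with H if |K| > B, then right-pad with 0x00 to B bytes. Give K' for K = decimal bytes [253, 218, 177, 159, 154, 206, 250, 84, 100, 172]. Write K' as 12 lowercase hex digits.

|K| = 10 > B = 6, so first hash the key.
H(K): sum = 253+218+177+159+154+206+250+84+100+172 = 1773 → 06 ed.
Zero-pad H(K) = 06 ed to 6 bytes: K' = 06 ed 00 00 00 00.

06ed00000000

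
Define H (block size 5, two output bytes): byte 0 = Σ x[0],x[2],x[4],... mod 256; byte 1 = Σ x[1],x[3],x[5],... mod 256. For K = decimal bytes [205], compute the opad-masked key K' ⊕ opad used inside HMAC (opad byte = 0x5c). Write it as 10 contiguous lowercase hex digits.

915c5c5c5c

Key decimal bytes [205] = cd is 1 byte ≤ B = 5; zero-pad to 5 bytes: K' = cd 00 00 00 00.
XOR each byte with 0x5c: cd⊕5c=91, 00⊕5c=5c, 00⊕5c=5c, 00⊕5c=5c, 00⊕5c=5c.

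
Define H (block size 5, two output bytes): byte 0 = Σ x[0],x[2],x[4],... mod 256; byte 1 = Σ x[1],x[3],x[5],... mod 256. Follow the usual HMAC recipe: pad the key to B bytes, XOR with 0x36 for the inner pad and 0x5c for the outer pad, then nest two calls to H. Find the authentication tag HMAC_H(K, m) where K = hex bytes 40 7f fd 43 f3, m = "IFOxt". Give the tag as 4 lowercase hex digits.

3606

Key hex bytes 40 7f fd 43 f3 is exactly B = 5 bytes: K' = 40 7f fd 43 f3.
K' ⊕ ipad = 76 49 cb 75 c5.  K' ⊕ opad = 1c 23 a1 1f af.
Inner input = (K'⊕ipad) ∥ m = 76 49 cb 75 c5 ∥ 49 46 4f 78 74.
Inner hash: even-index sum = 708 mod 256 = 196; odd-index sum = 458 mod 256 = 202 → c4 ca.
Outer input = (K'⊕opad) ∥ inner = 1c 23 a1 1f af ∥ c4 ca.
Outer hash (tag): even-index sum = 566 mod 256 = 54; odd-index sum = 262 mod 256 = 6 → 36 06.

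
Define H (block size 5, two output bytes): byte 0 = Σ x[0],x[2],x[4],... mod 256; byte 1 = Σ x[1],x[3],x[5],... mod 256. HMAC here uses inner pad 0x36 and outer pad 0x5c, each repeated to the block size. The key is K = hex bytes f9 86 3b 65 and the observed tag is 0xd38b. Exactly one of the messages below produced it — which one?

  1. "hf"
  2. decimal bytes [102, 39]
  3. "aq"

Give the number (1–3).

1

Key hex bytes f9 86 3b 65 is 4 bytes ≤ B = 5; zero-pad to 5 bytes: K' = f9 86 3b 65 00.
K' ⊕ ipad = cf b0 0d 53 36; K' ⊕ opad = a5 da 67 39 5c.
m1: inner = H(cf b0 0d 53 36 68 66) = 78 6b; tag = H(a5 da 67 39 5c 78 6b) = d38b ← matches
m2: inner = H(cf b0 0d 53 36 66 27) = 39 69; tag = H(a5 da 67 39 5c 39 69) = d14c
m3: inner = H(cf b0 0d 53 36 61 71) = 83 64; tag = H(a5 da 67 39 5c 83 64) = cc96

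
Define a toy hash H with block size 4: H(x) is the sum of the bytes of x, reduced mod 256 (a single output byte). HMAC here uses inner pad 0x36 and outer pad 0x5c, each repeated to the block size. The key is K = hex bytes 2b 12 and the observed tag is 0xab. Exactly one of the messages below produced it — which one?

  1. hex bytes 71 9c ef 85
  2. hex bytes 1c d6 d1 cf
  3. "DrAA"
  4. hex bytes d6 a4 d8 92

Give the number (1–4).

1

Key hex bytes 2b 12 is 2 bytes ≤ B = 4; zero-pad to 4 bytes: K' = 2b 12 00 00.
K' ⊕ ipad = 1d 24 36 36; K' ⊕ opad = 77 4e 5c 5c.
m1: inner = H(1d 24 36 36 71 9c ef 85) = 2e; tag = H(77 4e 5c 5c 2e) = ab ← matches
m2: inner = H(1d 24 36 36 1c d6 d1 cf) = 3f; tag = H(77 4e 5c 5c 3f) = bc
m3: inner = H(1d 24 36 36 44 72 41 41) = e5; tag = H(77 4e 5c 5c e5) = 62
m4: inner = H(1d 24 36 36 d6 a4 d8 92) = 91; tag = H(77 4e 5c 5c 91) = 0e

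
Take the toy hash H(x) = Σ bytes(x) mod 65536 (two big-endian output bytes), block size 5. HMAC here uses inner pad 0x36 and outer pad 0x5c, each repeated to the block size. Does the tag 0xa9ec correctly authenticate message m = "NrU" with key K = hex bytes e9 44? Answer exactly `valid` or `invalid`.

invalid

Key hex bytes e9 44 is 2 bytes ≤ B = 5; zero-pad to 5 bytes: K' = e9 44 00 00 00.
K' ⊕ ipad = df 72 36 36 36; K' ⊕ opad = b5 18 5c 5c 5c.
Inner hash: sum = 223+114+54+54+54+78+114+85 = 776 → 03 08.
Outer hash (recomputed tag): sum = 181+24+92+92+92+3+8 = 492 → 01 ec.
Recomputed tag = 01ec; claimed = a9ec → mismatch.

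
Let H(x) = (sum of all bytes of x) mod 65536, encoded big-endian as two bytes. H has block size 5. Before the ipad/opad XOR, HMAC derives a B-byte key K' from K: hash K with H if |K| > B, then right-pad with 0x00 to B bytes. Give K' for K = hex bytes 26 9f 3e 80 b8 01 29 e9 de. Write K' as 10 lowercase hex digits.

042c000000

|K| = 9 > B = 5, so first hash the key.
H(K): sum = 38+159+62+128+184+1+41+233+222 = 1068 → 04 2c.
Zero-pad H(K) = 04 2c to 5 bytes: K' = 04 2c 00 00 00.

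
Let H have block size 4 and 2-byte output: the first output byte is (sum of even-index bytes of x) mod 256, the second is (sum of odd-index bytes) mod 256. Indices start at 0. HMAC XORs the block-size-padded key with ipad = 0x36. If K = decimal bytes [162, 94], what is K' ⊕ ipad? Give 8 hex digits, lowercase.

Key decimal bytes [162, 94] = a2 5e is 2 bytes ≤ B = 4; zero-pad to 4 bytes: K' = a2 5e 00 00.
XOR each byte with 0x36: a2⊕36=94, 5e⊕36=68, 00⊕36=36, 00⊕36=36.

94683636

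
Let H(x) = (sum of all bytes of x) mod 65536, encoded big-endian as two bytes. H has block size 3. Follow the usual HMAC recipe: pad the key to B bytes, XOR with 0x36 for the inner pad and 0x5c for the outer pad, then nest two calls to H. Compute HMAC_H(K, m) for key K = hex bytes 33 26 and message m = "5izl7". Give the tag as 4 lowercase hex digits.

Key hex bytes 33 26 is 2 bytes ≤ B = 3; zero-pad to 3 bytes: K' = 33 26 00.
K' ⊕ ipad = 05 10 36.  K' ⊕ opad = 6f 7a 5c.
Inner input = (K'⊕ipad) ∥ m = 05 10 36 ∥ 35 69 7a 6c 37.
Inner hash: sum = 5+16+54+53+105+122+108+55 = 518 → 02 06.
Outer input = (K'⊕opad) ∥ inner = 6f 7a 5c ∥ 02 06.
Outer hash (tag): sum = 111+122+92+2+6 = 333 → 01 4d.

014d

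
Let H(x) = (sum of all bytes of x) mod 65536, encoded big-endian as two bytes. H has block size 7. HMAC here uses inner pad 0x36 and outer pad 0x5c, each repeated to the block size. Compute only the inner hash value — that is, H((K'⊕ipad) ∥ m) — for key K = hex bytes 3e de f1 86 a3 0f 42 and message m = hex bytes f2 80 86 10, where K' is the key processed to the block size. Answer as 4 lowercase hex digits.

Key hex bytes 3e de f1 86 a3 0f 42 is exactly B = 7 bytes: K' = 3e de f1 86 a3 0f 42.
K' ⊕ ipad = 08 e8 c7 b0 95 39 74.
Inner input = 08 e8 c7 b0 95 39 74 ∥ f2 80 86 10.
Inner hash: sum = 8+232+199+176+149+57+116+242+128+134+16 = 1457 → 05 b1.

05b1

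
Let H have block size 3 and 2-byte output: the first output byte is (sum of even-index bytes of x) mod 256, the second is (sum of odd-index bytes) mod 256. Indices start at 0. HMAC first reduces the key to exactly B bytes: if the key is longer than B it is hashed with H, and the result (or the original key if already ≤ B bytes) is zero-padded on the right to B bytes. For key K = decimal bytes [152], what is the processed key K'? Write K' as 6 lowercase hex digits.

Key decimal bytes [152] = 98 is 1 byte ≤ B = 3; zero-pad to 3 bytes: K' = 98 00 00.

980000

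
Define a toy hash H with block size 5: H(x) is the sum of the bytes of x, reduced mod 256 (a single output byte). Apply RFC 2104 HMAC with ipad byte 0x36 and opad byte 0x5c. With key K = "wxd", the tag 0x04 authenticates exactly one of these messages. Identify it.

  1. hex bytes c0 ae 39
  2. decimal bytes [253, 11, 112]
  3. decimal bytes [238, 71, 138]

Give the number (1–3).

2

Key "wxd" = 77 78 64 is 3 bytes ≤ B = 5; zero-pad to 5 bytes: K' = 77 78 64 00 00.
K' ⊕ ipad = 41 4e 52 36 36; K' ⊕ opad = 2b 24 38 5c 5c.
m1: inner = H(41 4e 52 36 36 c0 ae 39) = f4; tag = H(2b 24 38 5c 5c f4) = 33
m2: inner = H(41 4e 52 36 36 fd 0b 70) = c5; tag = H(2b 24 38 5c 5c c5) = 04 ← matches
m3: inner = H(41 4e 52 36 36 ee 47 8a) = 0c; tag = H(2b 24 38 5c 5c 0c) = 4b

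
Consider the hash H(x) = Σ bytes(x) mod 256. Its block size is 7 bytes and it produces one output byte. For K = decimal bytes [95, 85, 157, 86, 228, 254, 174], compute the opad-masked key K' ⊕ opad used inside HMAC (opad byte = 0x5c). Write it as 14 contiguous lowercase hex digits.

0309c10ab8a2f2

Key decimal bytes [95, 85, 157, 86, 228, 254, 174] = 5f 55 9d 56 e4 fe ae is exactly B = 7 bytes: K' = 5f 55 9d 56 e4 fe ae.
XOR each byte with 0x5c: 5f⊕5c=03, 55⊕5c=09, 9d⊕5c=c1, 56⊕5c=0a, e4⊕5c=b8, fe⊕5c=a2, ae⊕5c=f2.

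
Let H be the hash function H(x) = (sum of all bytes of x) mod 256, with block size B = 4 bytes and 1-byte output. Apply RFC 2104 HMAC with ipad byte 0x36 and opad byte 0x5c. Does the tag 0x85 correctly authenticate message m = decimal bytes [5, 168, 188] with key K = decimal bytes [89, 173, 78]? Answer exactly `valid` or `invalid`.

Key decimal bytes [89, 173, 78] = 59 ad 4e is 3 bytes ≤ B = 4; zero-pad to 4 bytes: K' = 59 ad 4e 00.
K' ⊕ ipad = 6f 9b 78 36; K' ⊕ opad = 05 f1 12 5c.
Inner hash: sum = 111+155+120+54+5+168+188 = 801; mod 256 = 33 → 21.
Outer hash (recomputed tag): sum = 5+241+18+92+33 = 389; mod 256 = 133 → 85.
Recomputed tag = 85; claimed = 85 → match.

valid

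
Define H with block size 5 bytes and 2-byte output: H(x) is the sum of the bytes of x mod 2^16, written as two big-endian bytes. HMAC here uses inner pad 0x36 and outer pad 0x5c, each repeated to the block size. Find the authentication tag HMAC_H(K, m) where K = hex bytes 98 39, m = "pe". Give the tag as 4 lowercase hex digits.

0273

Key hex bytes 98 39 is 2 bytes ≤ B = 5; zero-pad to 5 bytes: K' = 98 39 00 00 00.
K' ⊕ ipad = ae 0f 36 36 36.  K' ⊕ opad = c4 65 5c 5c 5c.
Inner input = (K'⊕ipad) ∥ m = ae 0f 36 36 36 ∥ 70 65.
Inner hash: sum = 174+15+54+54+54+112+101 = 564 → 02 34.
Outer input = (K'⊕opad) ∥ inner = c4 65 5c 5c 5c ∥ 02 34.
Outer hash (tag): sum = 196+101+92+92+92+2+52 = 627 → 02 73.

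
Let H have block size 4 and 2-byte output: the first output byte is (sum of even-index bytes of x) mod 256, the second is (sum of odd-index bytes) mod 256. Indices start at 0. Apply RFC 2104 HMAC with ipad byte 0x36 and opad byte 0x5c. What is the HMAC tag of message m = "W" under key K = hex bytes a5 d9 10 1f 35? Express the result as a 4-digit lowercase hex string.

7b04

Key hex bytes a5 d9 10 1f 35 is 5 bytes > B = 4, so hash it first: H(key) = ea f8, then zero-pad to 4 bytes: K' = ea f8 00 00.
K' ⊕ ipad = dc ce 36 36.  K' ⊕ opad = b6 a4 5c 5c.
Inner input = (K'⊕ipad) ∥ m = dc ce 36 36 ∥ 57.
Inner hash: even-index sum = 361 mod 256 = 105; odd-index sum = 260 mod 256 = 4 → 69 04.
Outer input = (K'⊕opad) ∥ inner = b6 a4 5c 5c ∥ 69 04.
Outer hash (tag): even-index sum = 379 mod 256 = 123; odd-index sum = 260 mod 256 = 4 → 7b 04.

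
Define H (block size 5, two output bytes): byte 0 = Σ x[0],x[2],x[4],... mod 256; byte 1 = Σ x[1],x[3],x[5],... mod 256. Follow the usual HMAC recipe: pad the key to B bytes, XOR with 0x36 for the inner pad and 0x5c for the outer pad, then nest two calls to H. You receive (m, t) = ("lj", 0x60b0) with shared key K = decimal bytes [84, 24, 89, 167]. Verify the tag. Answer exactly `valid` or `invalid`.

Key decimal bytes [84, 24, 89, 167] = 54 18 59 a7 is 4 bytes ≤ B = 5; zero-pad to 5 bytes: K' = 54 18 59 a7 00.
K' ⊕ ipad = 62 2e 6f 91 36; K' ⊕ opad = 08 44 05 fb 5c.
Inner hash: even-index sum = 369 mod 256 = 113; odd-index sum = 299 mod 256 = 43 → 71 2b.
Outer hash (recomputed tag): even-index sum = 148 mod 256 = 148; odd-index sum = 432 mod 256 = 176 → 94 b0.
Recomputed tag = 94b0; claimed = 60b0 → mismatch.

invalid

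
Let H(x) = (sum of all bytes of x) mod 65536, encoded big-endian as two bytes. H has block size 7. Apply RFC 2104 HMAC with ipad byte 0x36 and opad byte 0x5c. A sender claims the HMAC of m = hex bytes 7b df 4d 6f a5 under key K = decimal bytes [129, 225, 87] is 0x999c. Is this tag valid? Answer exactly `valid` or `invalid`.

Key decimal bytes [129, 225, 87] = 81 e1 57 is 3 bytes ≤ B = 7; zero-pad to 7 bytes: K' = 81 e1 57 00 00 00 00.
K' ⊕ ipad = b7 d7 61 36 36 36 36; K' ⊕ opad = dd bd 0b 5c 5c 5c 5c.
Inner hash: sum = 183+215+97+54+54+54+54+123+223+77+111+165 = 1410 → 05 82.
Outer hash (recomputed tag): sum = 221+189+11+92+92+92+92+5+130 = 924 → 03 9c.
Recomputed tag = 039c; claimed = 999c → mismatch.

invalid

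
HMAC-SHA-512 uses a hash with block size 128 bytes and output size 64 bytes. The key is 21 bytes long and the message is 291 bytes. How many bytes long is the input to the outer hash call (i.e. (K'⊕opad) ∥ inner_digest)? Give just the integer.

Key is 21 ≤ 128 bytes, zero-padded: |K'| = 128.
Outer input = (K'⊕opad) ∥ H(inner) → 128 + 64 = 192 bytes.

192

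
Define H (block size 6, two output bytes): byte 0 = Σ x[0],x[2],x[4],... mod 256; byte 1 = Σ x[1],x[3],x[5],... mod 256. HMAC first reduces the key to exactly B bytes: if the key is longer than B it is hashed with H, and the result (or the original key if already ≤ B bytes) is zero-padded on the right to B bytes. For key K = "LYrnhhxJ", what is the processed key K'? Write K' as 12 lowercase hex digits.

|K| = 8 > B = 6, so first hash the key.
H(K): even-index sum = 414 mod 256 = 158; odd-index sum = 377 mod 256 = 121 → 9e 79.
Zero-pad H(K) = 9e 79 to 6 bytes: K' = 9e 79 00 00 00 00.

9e7900000000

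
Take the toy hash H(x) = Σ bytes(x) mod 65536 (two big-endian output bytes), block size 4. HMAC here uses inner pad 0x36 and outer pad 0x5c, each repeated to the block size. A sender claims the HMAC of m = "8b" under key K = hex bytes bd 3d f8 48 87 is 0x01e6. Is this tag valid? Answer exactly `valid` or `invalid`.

valid

Key hex bytes bd 3d f8 48 87 is 5 bytes > B = 4, so hash it first: H(key) = 02 c1, then zero-pad to 4 bytes: K' = 02 c1 00 00.
K' ⊕ ipad = 34 f7 36 36; K' ⊕ opad = 5e 9d 5c 5c.
Inner hash: sum = 52+247+54+54+56+98 = 561 → 02 31.
Outer hash (recomputed tag): sum = 94+157+92+92+2+49 = 486 → 01 e6.
Recomputed tag = 01e6; claimed = 01e6 → match.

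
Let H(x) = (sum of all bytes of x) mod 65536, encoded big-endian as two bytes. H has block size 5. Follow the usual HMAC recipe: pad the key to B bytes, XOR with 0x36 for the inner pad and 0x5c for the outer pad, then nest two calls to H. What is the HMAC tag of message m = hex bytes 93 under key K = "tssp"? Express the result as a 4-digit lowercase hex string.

Key "tssp" = 74 73 73 70 is 4 bytes ≤ B = 5; zero-pad to 5 bytes: K' = 74 73 73 70 00.
K' ⊕ ipad = 42 45 45 46 36.  K' ⊕ opad = 28 2f 2f 2c 5c.
Inner input = (K'⊕ipad) ∥ m = 42 45 45 46 36 ∥ 93.
Inner hash: sum = 66+69+69+70+54+147 = 475 → 01 db.
Outer input = (K'⊕opad) ∥ inner = 28 2f 2f 2c 5c ∥ 01 db.
Outer hash (tag): sum = 40+47+47+44+92+1+219 = 490 → 01 ea.

01ea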